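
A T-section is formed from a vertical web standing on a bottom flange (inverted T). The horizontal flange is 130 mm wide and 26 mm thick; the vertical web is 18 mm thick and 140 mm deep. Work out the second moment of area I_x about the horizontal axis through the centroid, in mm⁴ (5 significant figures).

Treat the section as a set of non-overlapping primitives; coordinates are from the bounding-box lower-left.
Flange: 130 × 26, A = 3 380 mm², y = 13 mm, Ī = 190406.7 mm⁴.
Web: 18 × 140, A = 2 520 mm², y = 96 mm, Ī = 4 116 000 mm⁴.
Centroid: ȳ = ΣA·y / ΣA = 48.45085 mm.
Transfer each piece to the horizontal axis through the centroid using Ī + A·d² with d = y − 48.45085:
  flange: d = -35.45085 mm → contributes +4 438 264 mm⁴
  web: d = 47.54915 mm → contributes +9 813 523 mm⁴
Total I = 14 251 787 mm⁴.

I_x ≈ 1.4252 × 10⁷ mm⁴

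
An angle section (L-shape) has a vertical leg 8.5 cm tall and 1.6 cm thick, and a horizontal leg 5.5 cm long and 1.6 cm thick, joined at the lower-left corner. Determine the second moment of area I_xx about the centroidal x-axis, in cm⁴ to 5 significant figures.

I_xx ≈ 134.13 cm⁴

Treat the section as a set of non-overlapping primitives; coordinates are from the bounding-box lower-left.
Vertical leg: 1.6 × 8.5, A = 13.6 cm², y = 4.25 cm, Ī = 81.88333 cm⁴.
Horizontal leg (remainder): 3.9 × 1.6, A = 6.24 cm², y = 0.8 cm, Ī = 1.3312 cm⁴.
Centroid: ȳ = ΣA·y / ΣA = 3.164919 cm.
Transfer each piece to the centroidal x-axis using Ī + A·d² with d = y − 3.164919:
  vertical leg: d = 1.085081 cm → contributes +97.89597 cm⁴
  horizontal leg (remainder): d = -2.364919 cm → contributes +36.23054 cm⁴
Total I = 134.1265 cm⁴.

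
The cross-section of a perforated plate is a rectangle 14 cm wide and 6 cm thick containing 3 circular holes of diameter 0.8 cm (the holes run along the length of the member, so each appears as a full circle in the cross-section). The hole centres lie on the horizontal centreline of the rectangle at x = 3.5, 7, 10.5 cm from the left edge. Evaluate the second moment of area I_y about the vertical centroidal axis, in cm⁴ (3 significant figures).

Decompose the section into non-overlapping parts with the origin at the bottom-left of its bounding rectangle.
Plate: 14 × 6, A = 84 cm², x = 7 cm, Ī = 1 372 cm⁴.
Hole 1 (subtracted): ⌀0.8, A = 0.50265 cm², x = 3.5 cm, Ī = 0.020106 cm⁴.
Hole 2 (subtracted): ⌀0.8, A = 0.50265 cm², x = 7 cm, Ī = 0.020106 cm⁴.
Hole 3 (subtracted): ⌀0.8, A = 0.50265 cm², x = 10.5 cm, Ī = 0.020106 cm⁴.
By symmetry the centroid is at mid-width, x̄ = 7 cm.
Transfer each piece to the vertical centroidal axis using Ī + A·d² with d = x − 7:
  plate: d = 0 cm → contributes +1 372 cm⁴
  hole 1: d = -3.5 cm → contributes −6.1776 cm⁴
  hole 2: d = 0 cm → contributes −0.020106 cm⁴
  hole 3: d = 3.5 cm → contributes −6.1776 cm⁴
Total I = 1359.6 cm⁴.

I_y ≈ 1360 cm⁴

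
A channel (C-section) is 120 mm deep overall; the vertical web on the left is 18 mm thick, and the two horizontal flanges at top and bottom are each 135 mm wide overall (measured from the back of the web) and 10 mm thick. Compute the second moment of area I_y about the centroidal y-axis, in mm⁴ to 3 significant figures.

I_y ≈ 7.85 × 10⁶ mm⁴

Treat the section as a set of non-overlapping primitives; coordinates are from the bounding-box lower-left.
Web: 18 × 120, A = 2 160 mm², x = 9 mm, Ī = 58 320 mm⁴.
Top flange (beyond web): 117 × 10, A = 1 170 mm², x = 76.5 mm, Ī = 1 334 678 mm⁴.
Bottom flange (beyond web): 117 × 10, A = 1 170 mm², x = 76.5 mm, Ī = 1 334 678 mm⁴.
Centroid: x̄ = ΣA·x / ΣA = 44.1 mm.
Transfer each piece to the centroidal y-axis using Ī + A·d² with d = x − 44.1:
  web: d = -35.1 mm → contributes +2 719 462 mm⁴
  top flange (beyond web): d = 32.4 mm → contributes +2 562 897 mm⁴
  bottom flange (beyond web): d = 32.4 mm → contributes +2 562 897 mm⁴
Total I = 7 845 255 mm⁴.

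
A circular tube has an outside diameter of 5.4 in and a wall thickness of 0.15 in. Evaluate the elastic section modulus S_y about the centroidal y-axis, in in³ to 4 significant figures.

Break the section into simple shapes (no overlaps), measuring from the bottom-left corner of the bounding box.
Outer circle: ⌀5.4, A = 22.9022 in², x = 2.7 in, Ī = 41.7393 in⁴.
Bore (subtracted): ⌀5.1, A = 20.4282 in², x = 2.7 in, Ī = 33.2086 in⁴.
By symmetry the centroid is at mid-width, x̄ = 2.7 in.
All pieces are centred on the centroidal y-axis, so I = ΣĪ (holes subtracted) = 8.53068 in⁴.
Extreme fibre distance c = 2.7 in; S = I/c = 3.15951 in³.

S_y ≈ 3.160 in³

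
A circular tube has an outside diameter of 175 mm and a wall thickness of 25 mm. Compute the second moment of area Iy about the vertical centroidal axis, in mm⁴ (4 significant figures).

Treat the section as a set of non-overlapping primitives; coordinates are from the bounding-box lower-left.
Outer circle: ⌀175, A = 24052.8 mm², x = 87.5 mm, Ī = 46 038 598 mm⁴.
Bore (subtracted): ⌀125, A = 12271.8 mm², x = 87.5 mm, Ī = 11 984 225 mm⁴.
By symmetry the centroid is at mid-width, x̄ = 87.5 mm.
All pieces are centred on the vertical centroidal axis, so I = ΣĪ (holes subtracted) = 34 054 373 mm⁴.

Iy ≈ 3.405 × 10⁷ mm⁴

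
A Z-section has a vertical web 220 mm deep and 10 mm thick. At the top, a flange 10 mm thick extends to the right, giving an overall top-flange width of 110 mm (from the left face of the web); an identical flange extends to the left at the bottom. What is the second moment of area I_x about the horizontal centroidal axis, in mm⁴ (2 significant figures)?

I_x ≈ 3.1 × 10⁷ mm⁴

Break the section into simple shapes (no overlaps), measuring from the bottom-left corner of the bounding box.
Web: 10 × 220, A = 2 200 mm², y = 110 mm, Ī = 8 873 333 mm⁴.
Top flange (beyond web): 100 × 10, A = 1 000 mm², y = 215 mm, Ī = 8 333 mm⁴.
Bottom flange (beyond web): 100 × 10, A = 1 000 mm², y = 5 mm, Ī = 8 333 mm⁴.
Centroid: ȳ = ΣA·y / ΣA = 110 mm.
Transfer each piece to the horizontal centroidal axis using Ī + A·d² with d = y − 110:
  web: d = 0 mm → contributes +8 873 333 mm⁴
  top flange (beyond web): d = 105 mm → contributes +11 033 333 mm⁴
  bottom flange (beyond web): d = -105 mm → contributes +11 033 333 mm⁴
Total I = 30 940 000 mm⁴.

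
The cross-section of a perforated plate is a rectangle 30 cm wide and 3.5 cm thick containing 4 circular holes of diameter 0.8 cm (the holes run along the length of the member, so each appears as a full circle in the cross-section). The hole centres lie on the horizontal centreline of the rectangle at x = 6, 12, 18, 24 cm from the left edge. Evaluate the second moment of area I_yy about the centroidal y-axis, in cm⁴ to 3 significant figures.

Break the section into simple shapes (no overlaps), measuring from the bottom-left corner of the bounding box.
Plate: 30 × 3.5, A = 105 cm², x = 15 cm, Ī = 7 875 cm⁴.
Hole 1 (subtracted): ⌀0.8, A = 0.50265 cm², x = 6 cm, Ī = 0.020106 cm⁴.
Hole 2 (subtracted): ⌀0.8, A = 0.50265 cm², x = 12 cm, Ī = 0.020106 cm⁴.
Hole 3 (subtracted): ⌀0.8, A = 0.50265 cm², x = 18 cm, Ī = 0.020106 cm⁴.
Hole 4 (subtracted): ⌀0.8, A = 0.50265 cm², x = 24 cm, Ī = 0.020106 cm⁴.
By symmetry the centroid is at mid-width, x̄ = 15 cm.
Transfer each piece to the centroidal y-axis using Ī + A·d² with d = x − 15:
  plate: d = 0 cm → contributes +7 875 cm⁴
  hole 1: d = -9 cm → contributes −40.735 cm⁴
  hole 2: d = -3 cm → contributes −4.544 cm⁴
  hole 3: d = 3 cm → contributes −4.544 cm⁴
  hole 4: d = 9 cm → contributes −40.735 cm⁴
Total I = 7784.4 cm⁴.

I_yy ≈ 7780 cm⁴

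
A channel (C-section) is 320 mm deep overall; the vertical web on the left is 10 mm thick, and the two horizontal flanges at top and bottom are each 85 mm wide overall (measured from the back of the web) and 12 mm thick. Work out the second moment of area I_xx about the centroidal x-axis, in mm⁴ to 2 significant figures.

Decompose the section into non-overlapping parts with the origin at the bottom-left of its bounding rectangle.
Web: 10 × 320, A = 3 200 mm², y = 160 mm, Ī = 27 306 667 mm⁴.
Top flange (beyond web): 75 × 12, A = 900 mm², y = 314 mm, Ī = 10 800 mm⁴.
Bottom flange (beyond web): 75 × 12, A = 900 mm², y = 6 mm, Ī = 10 800 mm⁴.
By symmetry the centroid is at mid-height, ȳ = 160 mm.
Transfer each piece to the centroidal x-axis using Ī + A·d² with d = y − 160:
  web: d = 0 mm → contributes +27 306 667 mm⁴
  top flange (beyond web): d = 154 mm → contributes +21 355 200 mm⁴
  bottom flange (beyond web): d = -154 mm → contributes +21 355 200 mm⁴
Total I = 70 017 067 mm⁴.

I_xx ≈ 7.0 × 10⁷ mm⁴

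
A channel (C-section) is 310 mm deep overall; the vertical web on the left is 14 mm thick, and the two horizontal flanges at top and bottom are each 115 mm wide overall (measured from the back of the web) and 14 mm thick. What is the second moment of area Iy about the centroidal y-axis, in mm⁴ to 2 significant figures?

Treat the section as a set of non-overlapping primitives; coordinates are from the bounding-box lower-left.
Web: 14 × 310, A = 4 340 mm², x = 7 mm, Ī = 70 887 mm⁴.
Top flange (beyond web): 101 × 14, A = 1 414 mm², x = 64.5 mm, Ī = 1 202 018 mm⁴.
Bottom flange (beyond web): 101 × 14, A = 1 414 mm², x = 64.5 mm, Ī = 1 202 018 mm⁴.
Centroid: x̄ = ΣA·x / ΣA = 29.69 mm.
Transfer each piece to the centroidal y-axis using Ī + A·d² with d = x − 29.69:
  web: d = -22.69 mm → contributes +2 304 398 mm⁴
  top flange (beyond web): d = 34.81 mm → contributes +2 915 851 mm⁴
  bottom flange (beyond web): d = 34.81 mm → contributes +2 915 851 mm⁴
Total I = 8 136 101 mm⁴.

Iy ≈ 8.1 × 10⁶ mm⁴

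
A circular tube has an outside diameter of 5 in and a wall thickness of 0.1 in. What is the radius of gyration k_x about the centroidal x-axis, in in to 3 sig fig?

Split into non-overlapping primitives; take the origin at the lower-left of the bounding box.
Outer circle: ⌀5, A = 19.635 in², y = 2.5 in, Ī = 30.68 in⁴.
Bore (subtracted): ⌀4.8, A = 18.096 in², y = 2.5 in, Ī = 26.058 in⁴.
By symmetry the centroid is at mid-height, ȳ = 2.5 in.
All pieces are centred on the centroidal x-axis, so I = ΣĪ (holes subtracted) = 4.622 in⁴.
Radius of gyration: k = √(I/A) = √(4.622 / 1.5394) = 1.7328 in.

k_x ≈ 1.73 in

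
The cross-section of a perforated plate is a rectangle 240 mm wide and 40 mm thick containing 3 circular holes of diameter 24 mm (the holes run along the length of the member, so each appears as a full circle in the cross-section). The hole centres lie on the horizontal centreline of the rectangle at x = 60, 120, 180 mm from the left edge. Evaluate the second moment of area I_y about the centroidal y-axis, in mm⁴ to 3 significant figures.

I_y ≈ 4.28 × 10⁷ mm⁴

Break the section into simple shapes (no overlaps), measuring from the bottom-left corner of the bounding box.
Plate: 240 × 40, A = 9 600 mm², x = 120 mm, Ī = 46 080 000 mm⁴.
Hole 1 (subtracted): ⌀24, A = 452.39 mm², x = 60 mm, Ī = 16 286 mm⁴.
Hole 2 (subtracted): ⌀24, A = 452.39 mm², x = 120 mm, Ī = 16 286 mm⁴.
Hole 3 (subtracted): ⌀24, A = 452.39 mm², x = 180 mm, Ī = 16 286 mm⁴.
By symmetry the centroid is at mid-width, x̄ = 120 mm.
Transfer each piece to the centroidal y-axis using Ī + A·d² with d = x − 120:
  plate: d = 0 mm → contributes +46 080 000 mm⁴
  hole 1: d = -60 mm → contributes −1 644 888 mm⁴
  hole 2: d = 0 mm → contributes −16 286 mm⁴
  hole 3: d = 60 mm → contributes −1 644 888 mm⁴
Total I = 42 773 939 mm⁴.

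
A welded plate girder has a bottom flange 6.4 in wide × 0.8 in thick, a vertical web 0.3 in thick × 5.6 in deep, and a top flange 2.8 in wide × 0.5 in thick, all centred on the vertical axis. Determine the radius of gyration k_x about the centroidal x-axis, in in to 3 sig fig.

k_x ≈ 2.52 in

Split into non-overlapping primitives; take the origin at the lower-left of the bounding box.
Bottom plate: 6.4 × 0.8, A = 5.12 in², y = 0.4 in, Ī = 0.27307 in⁴.
Web plate: 0.3 × 5.6, A = 1.68 in², y = 3.6 in, Ī = 4.3904 in⁴.
Top plate: 2.8 × 0.5, A = 1.4 in², y = 6.65 in, Ī = 0.029167 in⁴.
Centroid: ȳ = ΣA·y / ΣA = 2.1227 in.
Transfer each piece to the centroidal x-axis using Ī + A·d² with d = y − 2.1227:
  bottom plate: d = -1.7227 in → contributes +15.467 in⁴
  web plate: d = 1.4773 in → contributes +8.0569 in⁴
  top plate: d = 4.5273 in → contributes +28.724 in⁴
Total I = 52.249 in⁴.
Radius of gyration: k = √(I/A) = √(52.249 / 8.2) = 2.5242 in.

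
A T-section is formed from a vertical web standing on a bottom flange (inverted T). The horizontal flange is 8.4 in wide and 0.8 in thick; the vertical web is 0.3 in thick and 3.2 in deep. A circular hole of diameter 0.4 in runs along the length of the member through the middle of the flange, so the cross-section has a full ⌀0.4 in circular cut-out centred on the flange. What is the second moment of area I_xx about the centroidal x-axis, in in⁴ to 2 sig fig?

I_xx ≈ 4.5 in⁴

Break the section into simple shapes (no overlaps), measuring from the bottom-left corner of the bounding box.
Flange: 8.4 × 0.8, A = 6.72 in², y = 0.4 in, Ī = 0.3584 in⁴.
Web: 0.3 × 3.2, A = 0.96 in², y = 2.4 in, Ī = 0.8192 in⁴.
Hole (subtracted): ⌀0.4, A = 0.1257 in², y = 0.4 in, Ī = 0.001257 in⁴.
Centroid: ȳ = ΣA·y / ΣA = 0.6542 in.
Transfer each piece to the centroidal x-axis using Ī + A·d² with d = y − 0.6542:
  flange: d = -0.2542 in → contributes +0.7925 in⁴
  web: d = 1.746 in → contributes +3.745 in⁴
  hole: d = -0.2542 in → contributes −0.009374 in⁴
Total I = 4.528 in⁴.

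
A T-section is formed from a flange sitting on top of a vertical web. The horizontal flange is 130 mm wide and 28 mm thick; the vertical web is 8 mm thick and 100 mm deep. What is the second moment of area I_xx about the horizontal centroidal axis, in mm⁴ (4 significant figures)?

I_xx ≈ 3.591 × 10⁶ mm⁴

Decompose the section into non-overlapping parts with the origin at the bottom-left of its bounding rectangle.
Flange: 130 × 28, A = 3 640 mm², y = 114 mm, Ī = 237 813 mm⁴.
Web: 8 × 100, A = 800 mm², y = 50 mm, Ī = 666 667 mm⁴.
Centroid: ȳ = ΣA·y / ΣA = 102.468 mm.
Transfer each piece to the horizontal centroidal axis using Ī + A·d² with d = y − 102.468:
  flange: d = 11.5315 mm → contributes +721 847 mm⁴
  web: d = -52.4685 mm → contributes +2 869 019 mm⁴
Total I = 3 590 866 mm⁴.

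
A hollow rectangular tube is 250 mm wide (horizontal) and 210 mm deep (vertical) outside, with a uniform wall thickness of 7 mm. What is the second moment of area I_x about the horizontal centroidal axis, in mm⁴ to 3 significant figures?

I_x ≈ 4.49 × 10⁷ mm⁴

Treat the section as a set of non-overlapping primitives; coordinates are from the bounding-box lower-left.
Outer rectangle: 250 × 210, A = 52 500 mm², y = 105 mm, Ī = 192 937 500 mm⁴.
Inner void (subtracted): 236 × 196, A = 46 256 mm², y = 105 mm, Ī = 148 080 875 mm⁴.
By symmetry the centroid is at mid-height, ȳ = 105 mm.
All pieces are centred on the horizontal centroidal axis, so I = ΣĪ (holes subtracted) = 44 856 625 mm⁴.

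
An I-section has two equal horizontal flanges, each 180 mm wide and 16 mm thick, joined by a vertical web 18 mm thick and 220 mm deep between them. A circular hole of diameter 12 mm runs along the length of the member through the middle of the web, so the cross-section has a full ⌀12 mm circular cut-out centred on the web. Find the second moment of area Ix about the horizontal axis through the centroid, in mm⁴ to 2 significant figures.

Break the section into simple shapes (no overlaps), measuring from the bottom-left corner of the bounding box.
Bottom flange: 180 × 16, A = 2 880 mm², y = 8 mm, Ī = 61 440 mm⁴.
Web: 18 × 220, A = 3 960 mm², y = 126 mm, Ī = 15 972 000 mm⁴.
Top flange: 180 × 16, A = 2 880 mm², y = 244 mm, Ī = 61 440 mm⁴.
Hole (subtracted): ⌀12, A = 113.1 mm², y = 126 mm, Ī = 1 018 mm⁴.
By symmetry the centroid is at mid-height, ȳ = 126 mm.
Transfer each piece to the horizontal axis through the centroid using Ī + A·d² with d = y − 126:
  bottom flange: d = -118 mm → contributes +40 162 560 mm⁴
  web: d = 0 mm → contributes +15 972 000 mm⁴
  top flange: d = 118 mm → contributes +40 162 560 mm⁴
  hole: d = 0 mm → contributes −1 018 mm⁴
Total I = 96 296 102 mm⁴.

Ix ≈ 9.6 × 10⁷ mm⁴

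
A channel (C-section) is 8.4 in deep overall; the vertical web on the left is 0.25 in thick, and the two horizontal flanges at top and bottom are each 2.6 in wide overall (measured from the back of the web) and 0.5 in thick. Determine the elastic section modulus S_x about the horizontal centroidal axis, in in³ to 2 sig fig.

Treat the section as a set of non-overlapping primitives; coordinates are from the bounding-box lower-left.
Web: 0.25 × 8.4, A = 2.1 in², y = 4.2 in, Ī = 12.35 in⁴.
Top flange (beyond web): 2.35 × 0.5, A = 1.175 in², y = 8.15 in, Ī = 0.02448 in⁴.
Bottom flange (beyond web): 2.35 × 0.5, A = 1.175 in², y = 0.25 in, Ī = 0.02448 in⁴.
By symmetry the centroid is at mid-height, ȳ = 4.2 in.
Transfer each piece to the horizontal centroidal axis using Ī + A·d² with d = y − 4.2:
  web: d = 0 in → contributes +12.35 in⁴
  top flange (beyond web): d = 3.95 in → contributes +18.36 in⁴
  bottom flange (beyond web): d = -3.95 in → contributes +18.36 in⁴
Total I = 49.06 in⁴.
Extreme fibre distance c = 4.2 in; S = I/c = 11.68 in³.

S_x ≈ 12 in³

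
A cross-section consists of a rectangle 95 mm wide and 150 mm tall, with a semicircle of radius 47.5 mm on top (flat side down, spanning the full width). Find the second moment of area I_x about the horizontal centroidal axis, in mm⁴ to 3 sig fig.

Split into non-overlapping primitives; take the origin at the lower-left of the bounding box.
Rectangular body: 95 × 150, A = 14 250 mm², y = 75 mm, Ī = 26 718 750 mm⁴.
Semicircular cap: semicircle r = 47.5, A = 3544.1 mm², y = 170.16 mm, Ī = 558 736 mm⁴.
Centroid: ȳ = ΣA·y / ΣA = 93.953 mm.
Transfer each piece to the horizontal centroidal axis using Ī + A·d² with d = y − 93.953:
  rectangular body: d = -18.953 mm → contributes +31 837 713 mm⁴
  semicircular cap: d = 76.206 mm → contributes +21 140 840 mm⁴
Total I = 52 978 553 mm⁴.

I_x ≈ 5.30 × 10⁷ mm⁴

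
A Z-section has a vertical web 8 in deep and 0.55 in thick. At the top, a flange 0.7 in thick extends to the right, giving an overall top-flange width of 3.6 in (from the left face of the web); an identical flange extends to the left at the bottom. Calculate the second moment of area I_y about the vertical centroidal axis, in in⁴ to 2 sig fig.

I_y ≈ 17 in⁴

Split into non-overlapping primitives; take the origin at the lower-left of the bounding box.
Web: 0.55 × 8, A = 4.4 in², x = 3.325 in, Ī = 0.1109 in⁴.
Top flange (beyond web): 3.05 × 0.7, A = 2.135 in², x = 5.125 in, Ī = 1.655 in⁴.
Bottom flange (beyond web): 3.05 × 0.7, A = 2.135 in², x = 1.525 in, Ī = 1.655 in⁴.
Centroid: x̄ = ΣA·x / ΣA = 3.325 in.
Transfer each piece to the vertical centroidal axis using Ī + A·d² with d = x − 3.325:
  web: d = 0 in → contributes +0.1109 in⁴
  top flange (beyond web): d = 1.8 in → contributes +8.572 in⁴
  bottom flange (beyond web): d = -1.8 in → contributes +8.572 in⁴
Total I = 17.26 in⁴.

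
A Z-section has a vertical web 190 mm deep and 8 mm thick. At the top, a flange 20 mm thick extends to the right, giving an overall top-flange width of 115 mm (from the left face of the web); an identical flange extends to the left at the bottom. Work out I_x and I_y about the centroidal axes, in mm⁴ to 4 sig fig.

Treat the section as a set of non-overlapping primitives; coordinates are from the bounding-box lower-left.
Web: 8 × 190, A = 1 520 mm², y = 95 mm, Ī = 4 572 667 mm⁴.
Top flange (beyond web): 107 × 20, A = 2 140 mm², y = 180 mm, Ī = 71333.3 mm⁴.
Bottom flange (beyond web): 107 × 20, A = 2 140 mm², y = 10 mm, Ī = 71333.3 mm⁴.
Centroid: ȳ = ΣA·y / ΣA = 95 mm.
Transfer each piece to the centroidal x-axis using Ī + A·d² with d = y − 95:
  web: d = 0 mm → contributes +4 572 667 mm⁴
  top flange (beyond web): d = 85 mm → contributes +15 532 833 mm⁴
  bottom flange (beyond web): d = -85 mm → contributes +15 532 833 mm⁴
Total I = 35 638 333 mm⁴.
For the y-axis: x̄ = 111 mm.
Repeating about the centroidal y-axis gives I_y = 18 242 333 mm⁴.

I_x ≈ 3.564 × 10⁷ mm⁴, I_y ≈ 1.824 × 10⁷ mm⁴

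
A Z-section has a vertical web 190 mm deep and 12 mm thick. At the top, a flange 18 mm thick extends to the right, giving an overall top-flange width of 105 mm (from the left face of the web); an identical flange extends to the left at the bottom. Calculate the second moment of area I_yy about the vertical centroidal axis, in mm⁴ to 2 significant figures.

I_yy ≈ 1.2 × 10⁷ mm⁴

Split into non-overlapping primitives; take the origin at the lower-left of the bounding box.
Web: 12 × 190, A = 2 280 mm², x = 99 mm, Ī = 27 360 mm⁴.
Top flange (beyond web): 93 × 18, A = 1 674 mm², x = 151.5 mm, Ī = 1 206 536 mm⁴.
Bottom flange (beyond web): 93 × 18, A = 1 674 mm², x = 46.5 mm, Ī = 1 206 536 mm⁴.
Centroid: x̄ = ΣA·x / ΣA = 99 mm.
Transfer each piece to the vertical centroidal axis using Ī + A·d² with d = x − 99:
  web: d = 0 mm → contributes +27 360 mm⁴
  top flange (beyond web): d = 52.5 mm → contributes +5 820 498 mm⁴
  bottom flange (beyond web): d = -52.5 mm → contributes +5 820 498 mm⁴
Total I = 11 668 356 mm⁴.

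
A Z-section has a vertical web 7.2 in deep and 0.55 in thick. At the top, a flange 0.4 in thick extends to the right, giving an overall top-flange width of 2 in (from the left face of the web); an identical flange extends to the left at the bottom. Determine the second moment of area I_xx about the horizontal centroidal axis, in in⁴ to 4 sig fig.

I_xx ≈ 30.53 in⁴

Break the section into simple shapes (no overlaps), measuring from the bottom-left corner of the bounding box.
Web: 0.55 × 7.2, A = 3.96 in², y = 3.6 in, Ī = 17.1072 in⁴.
Top flange (beyond web): 1.45 × 0.4, A = 0.58 in², y = 7 in, Ī = 0.00773333 in⁴.
Bottom flange (beyond web): 1.45 × 0.4, A = 0.58 in², y = 0.2 in, Ī = 0.00773333 in⁴.
Centroid: ȳ = ΣA·y / ΣA = 3.6 in.
Transfer each piece to the horizontal centroidal axis using Ī + A·d² with d = y − 3.6:
  web: d = 0 in → contributes +17.1072 in⁴
  top flange (beyond web): d = 3.4 in → contributes +6.71253 in⁴
  bottom flange (beyond web): d = -3.4 in → contributes +6.71253 in⁴
Total I = 30.5323 in⁴.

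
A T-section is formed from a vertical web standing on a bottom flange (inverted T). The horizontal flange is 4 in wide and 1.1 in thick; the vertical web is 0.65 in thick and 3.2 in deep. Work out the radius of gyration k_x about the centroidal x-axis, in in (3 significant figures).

Decompose the section into non-overlapping parts with the origin at the bottom-left of its bounding rectangle.
Flange: 4 × 1.1, A = 4.4 in², y = 0.55 in, Ī = 0.44367 in⁴.
Web: 0.65 × 3.2, A = 2.08 in², y = 2.7 in, Ī = 1.7749 in⁴.
Centroid: ȳ = ΣA·y / ΣA = 1.2401 in.
Transfer each piece to the centroidal x-axis using Ī + A·d² with d = y − 1.2401:
  flange: d = -0.69012 in → contributes +2.5393 in⁴
  web: d = 1.4599 in → contributes +6.2079 in⁴
Total I = 8.7472 in⁴.
Radius of gyration: k = √(I/A) = √(8.7472 / 6.48) = 1.1618 in.

k_x ≈ 1.16 in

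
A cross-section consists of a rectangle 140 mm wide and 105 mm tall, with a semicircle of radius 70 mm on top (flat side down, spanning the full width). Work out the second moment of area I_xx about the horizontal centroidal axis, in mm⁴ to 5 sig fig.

I_xx ≈ 5.0282 × 10⁷ mm⁴

Break the section into simple shapes (no overlaps), measuring from the bottom-left corner of the bounding box.
Rectangular body: 140 × 105, A = 14 700 mm², y = 52.5 mm, Ī = 13 505 625 mm⁴.
Semicircular cap: semicircle r = 70, A = 7696.902 mm², y = 134.7089 mm, Ī = 2 635 265 mm⁴.
Centroid: ȳ = ΣA·y / ΣA = 80.75185 mm.
Transfer each piece to the horizontal centroidal axis using Ī + A·d² with d = y − 80.75185:
  rectangular body: d = -28.25185 mm → contributes +25 238 684 mm⁴
  semicircular cap: d = 53.95707 mm → contributes +25 043 757 mm⁴
Total I = 50 282 441 mm⁴.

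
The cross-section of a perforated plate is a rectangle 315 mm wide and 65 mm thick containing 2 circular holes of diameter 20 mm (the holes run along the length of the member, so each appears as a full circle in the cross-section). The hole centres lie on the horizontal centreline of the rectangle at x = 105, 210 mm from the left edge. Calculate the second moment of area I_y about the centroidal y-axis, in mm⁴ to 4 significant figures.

I_y ≈ 1.676 × 10⁸ mm⁴

Decompose the section into non-overlapping parts with the origin at the bottom-left of its bounding rectangle.
Plate: 315 × 65, A = 20 475 mm², x = 157.5 mm, Ī = 169 302 656 mm⁴.
Hole 1 (subtracted): ⌀20, A = 314.159 mm², x = 105 mm, Ī = 7853.98 mm⁴.
Hole 2 (subtracted): ⌀20, A = 314.159 mm², x = 210 mm, Ī = 7853.98 mm⁴.
By symmetry the centroid is at mid-width, x̄ = 157.5 mm.
Transfer each piece to the centroidal y-axis using Ī + A·d² with d = x − 157.5:
  plate: d = 0 mm → contributes +169 302 656 mm⁴
  hole 1: d = -52.5 mm → contributes −873 755 mm⁴
  hole 2: d = 52.5 mm → contributes −873 755 mm⁴
Total I = 167 555 145 mm⁴.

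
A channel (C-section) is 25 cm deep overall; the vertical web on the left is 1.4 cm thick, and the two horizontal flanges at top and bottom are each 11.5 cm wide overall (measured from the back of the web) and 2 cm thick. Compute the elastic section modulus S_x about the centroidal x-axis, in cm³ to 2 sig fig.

Break the section into simple shapes (no overlaps), measuring from the bottom-left corner of the bounding box.
Web: 1.4 × 25, A = 35 cm², y = 12.5 cm, Ī = 1 823 cm⁴.
Top flange (beyond web): 10.1 × 2, A = 20.2 cm², y = 24 cm, Ī = 6.733 cm⁴.
Bottom flange (beyond web): 10.1 × 2, A = 20.2 cm², y = 1 cm, Ī = 6.733 cm⁴.
By symmetry the centroid is at mid-height, ȳ = 12.5 cm.
Transfer each piece to the centroidal x-axis using Ī + A·d² with d = y − 12.5:
  web: d = 0 cm → contributes +1 823 cm⁴
  top flange (beyond web): d = 11.5 cm → contributes +2 678 cm⁴
  bottom flange (beyond web): d = -11.5 cm → contributes +2 678 cm⁴
Total I = 7 179 cm⁴.
Extreme fibre distance c = 12.5 cm; S = I/c = 574.3 cm³.

S_x ≈ 570 cm³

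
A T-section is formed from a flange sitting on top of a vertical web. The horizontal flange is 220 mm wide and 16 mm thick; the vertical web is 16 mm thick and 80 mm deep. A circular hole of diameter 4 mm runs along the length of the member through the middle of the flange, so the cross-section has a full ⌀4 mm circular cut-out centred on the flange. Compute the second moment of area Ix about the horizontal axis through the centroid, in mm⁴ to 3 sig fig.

Ix ≈ 2.92 × 10⁶ mm⁴

Decompose the section into non-overlapping parts with the origin at the bottom-left of its bounding rectangle.
Flange: 220 × 16, A = 3 520 mm², y = 88 mm, Ī = 75 093 mm⁴.
Web: 16 × 80, A = 1 280 mm², y = 40 mm, Ī = 682 667 mm⁴.
Hole (subtracted): ⌀4, A = 12.566 mm², y = 88 mm, Ī = 12.566 mm⁴.
Centroid: ȳ = ΣA·y / ΣA = 75.166 mm.
Transfer each piece to the horizontal axis through the centroid using Ī + A·d² with d = y − 75.166:
  flange: d = 12.834 mm → contributes +654 842 mm⁴
  web: d = -35.166 mm → contributes +2 265 612 mm⁴
  hole: d = 12.834 mm → contributes −2082.3 mm⁴
Total I = 2 918 371 mm⁴.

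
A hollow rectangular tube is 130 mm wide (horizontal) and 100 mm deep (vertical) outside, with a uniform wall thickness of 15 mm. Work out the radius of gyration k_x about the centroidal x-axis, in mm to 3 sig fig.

k_x ≈ 36.5 mm

Break the section into simple shapes (no overlaps), measuring from the bottom-left corner of the bounding box.
Outer rectangle: 130 × 100, A = 13 000 mm², y = 50 mm, Ī = 10 833 333 mm⁴.
Inner void (subtracted): 100 × 70, A = 7 000 mm², y = 50 mm, Ī = 2 858 333 mm⁴.
By symmetry the centroid is at mid-height, ȳ = 50 mm.
All pieces are centred on the centroidal x-axis, so I = ΣĪ (holes subtracted) = 7 975 000 mm⁴.
Radius of gyration: k = √(I/A) = √(7 975 000 / 6 000) = 36.458 mm.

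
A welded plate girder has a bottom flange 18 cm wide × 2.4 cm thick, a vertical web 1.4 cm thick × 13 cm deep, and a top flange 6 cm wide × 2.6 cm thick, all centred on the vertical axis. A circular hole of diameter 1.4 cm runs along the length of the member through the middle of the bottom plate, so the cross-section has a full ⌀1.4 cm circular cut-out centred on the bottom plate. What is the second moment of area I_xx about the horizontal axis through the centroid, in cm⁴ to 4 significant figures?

I_xx ≈ 3179 cm⁴

Split into non-overlapping primitives; take the origin at the lower-left of the bounding box.
Bottom plate: 18 × 2.4, A = 43.2 cm², y = 1.2 cm, Ī = 20.736 cm⁴.
Web plate: 1.4 × 13, A = 18.2 cm², y = 8.9 cm, Ī = 256.317 cm⁴.
Top plate: 6 × 2.6, A = 15.6 cm², y = 16.7 cm, Ī = 8.788 cm⁴.
Hole (subtracted): ⌀1.4, A = 1.53938 cm², y = 1.2 cm, Ī = 0.188574 cm⁴.
Centroid: ȳ = ΣA·y / ΣA = 6.26145 cm.
Transfer each piece to the horizontal axis through the centroid using Ī + A·d² with d = y − 6.26145:
  bottom plate: d = -5.06145 cm → contributes +1127.44 cm⁴
  web plate: d = 2.63855 cm → contributes +383.024 cm⁴
  top plate: d = 10.4386 cm → contributes +1708.62 cm⁴
  hole: d = -5.06145 cm → contributes −39.6248 cm⁴
Total I = 3179.46 cm⁴.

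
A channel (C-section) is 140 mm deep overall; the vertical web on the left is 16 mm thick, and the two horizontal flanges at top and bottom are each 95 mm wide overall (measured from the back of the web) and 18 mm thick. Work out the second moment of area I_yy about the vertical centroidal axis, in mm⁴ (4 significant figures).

I_yy ≈ 4.354 × 10⁶ mm⁴

Treat the section as a set of non-overlapping primitives; coordinates are from the bounding-box lower-left.
Web: 16 × 140, A = 2 240 mm², x = 8 mm, Ī = 47786.7 mm⁴.
Top flange (beyond web): 79 × 18, A = 1 422 mm², x = 55.5 mm, Ī = 739 559 mm⁴.
Bottom flange (beyond web): 79 × 18, A = 1 422 mm², x = 55.5 mm, Ī = 739 559 mm⁴.
Centroid: x̄ = ΣA·x / ΣA = 34.5716 mm.
Transfer each piece to the vertical centroidal axis using Ī + A·d² with d = x − 34.5716:
  web: d = -26.5716 mm → contributes +1 629 338 mm⁴
  top flange (beyond web): d = 20.9284 mm → contributes +1 362 392 mm⁴
  bottom flange (beyond web): d = 20.9284 mm → contributes +1 362 392 mm⁴
Total I = 4 354 122 mm⁴.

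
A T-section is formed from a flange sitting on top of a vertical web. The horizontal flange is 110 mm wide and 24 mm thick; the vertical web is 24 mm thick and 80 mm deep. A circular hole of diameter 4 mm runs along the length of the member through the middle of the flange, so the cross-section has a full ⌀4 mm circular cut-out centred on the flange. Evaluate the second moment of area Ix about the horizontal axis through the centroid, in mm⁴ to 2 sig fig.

Split into non-overlapping primitives; take the origin at the lower-left of the bounding box.
Flange: 110 × 24, A = 2 640 mm², y = 92 mm, Ī = 126 720 mm⁴.
Web: 24 × 80, A = 1 920 mm², y = 40 mm, Ī = 1 024 000 mm⁴.
Hole (subtracted): ⌀4, A = 12.57 mm², y = 92 mm, Ī = 12.57 mm⁴.
Centroid: ȳ = ΣA·y / ΣA = 70.04 mm.
Transfer each piece to the horizontal axis through the centroid using Ī + A·d² with d = y − 70.04:
  flange: d = 21.96 mm → contributes +1 399 286 mm⁴
  web: d = -30.04 mm → contributes +2 757 160 mm⁴
  hole: d = 21.96 mm → contributes −6 070 mm⁴
Total I = 4 150 376 mm⁴.

Ix ≈ 4.2 × 10⁶ mm⁴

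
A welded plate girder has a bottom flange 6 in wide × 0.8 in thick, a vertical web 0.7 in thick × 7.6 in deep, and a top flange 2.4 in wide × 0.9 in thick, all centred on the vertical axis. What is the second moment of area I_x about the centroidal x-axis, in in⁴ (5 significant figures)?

Treat the section as a set of non-overlapping primitives; coordinates are from the bounding-box lower-left.
Bottom plate: 6 × 0.8, A = 4.8 in², y = 0.4 in, Ī = 0.256 in⁴.
Web plate: 0.7 × 7.6, A = 5.32 in², y = 4.6 in, Ī = 25.60693 in⁴.
Top plate: 2.4 × 0.9, A = 2.16 in², y = 8.85 in, Ī = 0.1458 in⁴.
Centroid: ȳ = ΣA·y / ΣA = 3.705863 in.
Transfer each piece to the centroidal x-axis using Ī + A·d² with d = y − 3.705863:
  bottom plate: d = -3.305863 in → contributes +52.71391 in⁴
  web plate: d = 0.8941368 in → contributes +29.86017 in⁴
  top plate: d = 5.144137 in → contributes +57.30403 in⁴
Total I = 139.8781 in⁴.

I_x ≈ 139.88 in⁴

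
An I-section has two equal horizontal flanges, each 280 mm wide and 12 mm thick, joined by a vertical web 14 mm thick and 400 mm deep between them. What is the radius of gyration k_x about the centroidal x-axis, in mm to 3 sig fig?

k_x ≈ 171 mm

Split into non-overlapping primitives; take the origin at the lower-left of the bounding box.
Bottom flange: 280 × 12, A = 3 360 mm², y = 6 mm, Ī = 40 320 mm⁴.
Web: 14 × 400, A = 5 600 mm², y = 212 mm, Ī = 74 666 667 mm⁴.
Top flange: 280 × 12, A = 3 360 mm², y = 418 mm, Ī = 40 320 mm⁴.
By symmetry the centroid is at mid-height, ȳ = 212 mm.
Transfer each piece to the centroidal x-axis using Ī + A·d² with d = y − 212:
  bottom flange: d = -206 mm → contributes +142 625 280 mm⁴
  web: d = 0 mm → contributes +74 666 667 mm⁴
  top flange: d = 206 mm → contributes +142 625 280 mm⁴
Total I = 359 917 227 mm⁴.
Radius of gyration: k = √(I/A) = √(359 917 227 / 12 320) = 170.92 mm.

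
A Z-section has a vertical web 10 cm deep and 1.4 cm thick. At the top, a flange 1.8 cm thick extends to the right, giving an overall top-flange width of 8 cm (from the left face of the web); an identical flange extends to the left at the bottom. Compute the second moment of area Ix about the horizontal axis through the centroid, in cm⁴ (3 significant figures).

Ix ≈ 522 cm⁴

Split into non-overlapping primitives; take the origin at the lower-left of the bounding box.
Web: 1.4 × 10, A = 14 cm², y = 5 cm, Ī = 116.67 cm⁴.
Top flange (beyond web): 6.6 × 1.8, A = 11.88 cm², y = 9.1 cm, Ī = 3.2076 cm⁴.
Bottom flange (beyond web): 6.6 × 1.8, A = 11.88 cm², y = 0.9 cm, Ī = 3.2076 cm⁴.
Centroid: ȳ = ΣA·y / ΣA = 5 cm.
Transfer each piece to the horizontal axis through the centroid using Ī + A·d² with d = y − 5:
  web: d = 0 cm → contributes +116.67 cm⁴
  top flange (beyond web): d = 4.1 cm → contributes +202.91 cm⁴
  bottom flange (beyond web): d = -4.1 cm → contributes +202.91 cm⁴
Total I = 522.49 cm⁴.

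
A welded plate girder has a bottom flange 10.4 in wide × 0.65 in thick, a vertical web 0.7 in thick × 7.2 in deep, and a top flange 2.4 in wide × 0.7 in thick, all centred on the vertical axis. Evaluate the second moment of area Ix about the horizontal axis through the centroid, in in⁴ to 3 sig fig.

Ix ≈ 123 in⁴

Decompose the section into non-overlapping parts with the origin at the bottom-left of its bounding rectangle.
Bottom plate: 10.4 × 0.65, A = 6.76 in², y = 0.325 in, Ī = 0.23801 in⁴.
Web plate: 0.7 × 7.2, A = 5.04 in², y = 4.25 in, Ī = 21.773 in⁴.
Top plate: 2.4 × 0.7, A = 1.68 in², y = 8.2 in, Ī = 0.0686 in⁴.
Centroid: ȳ = ΣA·y / ΣA = 2.774 in.
Transfer each piece to the horizontal axis through the centroid using Ī + A·d² with d = y − 2.774:
  bottom plate: d = -2.449 in → contributes +40.781 in⁴
  web plate: d = 1.476 in → contributes +32.753 in⁴
  top plate: d = 5.426 in → contributes +49.531 in⁴
Total I = 123.06 in⁴.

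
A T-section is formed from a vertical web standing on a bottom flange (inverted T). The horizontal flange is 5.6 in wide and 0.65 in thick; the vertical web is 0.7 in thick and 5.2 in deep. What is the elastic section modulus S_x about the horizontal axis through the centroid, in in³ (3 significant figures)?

Treat the section as a set of non-overlapping primitives; coordinates are from the bounding-box lower-left.
Flange: 5.6 × 0.65, A = 3.64 in², y = 0.325 in, Ī = 0.12816 in⁴.
Web: 0.7 × 5.2, A = 3.64 in², y = 3.25 in, Ī = 8.2021 in⁴.
Centroid: ȳ = ΣA·y / ΣA = 1.7875 in.
Transfer each piece to the horizontal axis through the centroid using Ī + A·d² with d = y − 1.7875:
  flange: d = -1.4625 in → contributes +7.9138 in⁴
  web: d = 1.4625 in → contributes +15.988 in⁴
Total I = 23.902 in⁴.
Extreme fibre distance c = 4.0625 in; S = I/c = 5.8835 in³.

S_x ≈ 5.88 in³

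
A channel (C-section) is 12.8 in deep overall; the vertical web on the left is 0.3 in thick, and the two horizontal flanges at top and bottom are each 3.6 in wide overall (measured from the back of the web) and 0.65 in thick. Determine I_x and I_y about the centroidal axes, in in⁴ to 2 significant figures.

Treat the section as a set of non-overlapping primitives; coordinates are from the bounding-box lower-left.
Web: 0.3 × 12.8, A = 3.84 in², y = 6.4 in, Ī = 52.43 in⁴.
Top flange (beyond web): 3.3 × 0.65, A = 2.145 in², y = 12.48 in, Ī = 0.07552 in⁴.
Bottom flange (beyond web): 3.3 × 0.65, A = 2.145 in², y = 0.325 in, Ī = 0.07552 in⁴.
By symmetry the centroid is at mid-height, ȳ = 6.4 in.
Transfer each piece to the centroidal x-axis using Ī + A·d² with d = y − 6.4:
  web: d = 0 in → contributes +52.43 in⁴
  top flange (beyond web): d = 6.075 in → contributes +79.24 in⁴
  bottom flange (beyond web): d = -6.075 in → contributes +79.24 in⁴
Total I = 210.9 in⁴.
For the y-axis: x̄ = 1.1 in.
Repeating about the centroidal y-axis gives I_y = 10.49 in⁴.

I_x ≈ 210 in⁴, I_y ≈ 10 in⁴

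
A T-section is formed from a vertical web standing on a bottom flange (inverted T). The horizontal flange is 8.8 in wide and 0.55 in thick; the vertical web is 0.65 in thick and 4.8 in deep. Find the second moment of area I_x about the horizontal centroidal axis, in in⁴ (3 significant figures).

Split into non-overlapping primitives; take the origin at the lower-left of the bounding box.
Flange: 8.8 × 0.55, A = 4.84 in², y = 0.275 in, Ī = 0.12201 in⁴.
Web: 0.65 × 4.8, A = 3.12 in², y = 2.95 in, Ī = 5.9904 in⁴.
Centroid: ȳ = ΣA·y / ΣA = 1.3235 in.
Transfer each piece to the horizontal centroidal axis using Ī + A·d² with d = y − 1.3235:
  flange: d = -1.0485 in → contributes +5.4428 in⁴
  web: d = 1.6265 in → contributes +14.244 in⁴
Total I = 19.687 in⁴.

I_x ≈ 19.7 in⁴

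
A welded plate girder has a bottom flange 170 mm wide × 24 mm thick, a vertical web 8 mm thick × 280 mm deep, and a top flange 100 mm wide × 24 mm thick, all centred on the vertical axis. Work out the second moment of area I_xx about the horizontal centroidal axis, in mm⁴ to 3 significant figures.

I_xx ≈ 1.57 × 10⁸ mm⁴

Split into non-overlapping primitives; take the origin at the lower-left of the bounding box.
Bottom plate: 170 × 24, A = 4 080 mm², y = 12 mm, Ī = 195 840 mm⁴.
Web plate: 8 × 280, A = 2 240 mm², y = 164 mm, Ī = 14 634 667 mm⁴.
Top plate: 100 × 24, A = 2 400 mm², y = 316 mm, Ī = 115 200 mm⁴.
Centroid: ȳ = ΣA·y / ΣA = 134.72 mm.
Transfer each piece to the horizontal centroidal axis using Ī + A·d² with d = y − 134.72:
  bottom plate: d = -122.72 mm → contributes +61 637 040 mm⁴
  web plate: d = 29.284 mm → contributes +16 555 638 mm⁴
  top plate: d = 181.28 mm → contributes +78 988 884 mm⁴
Total I = 157 181 561 mm⁴.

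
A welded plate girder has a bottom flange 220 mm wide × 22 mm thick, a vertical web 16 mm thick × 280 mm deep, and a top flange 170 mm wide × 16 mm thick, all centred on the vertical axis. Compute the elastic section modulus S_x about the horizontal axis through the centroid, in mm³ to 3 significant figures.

Break the section into simple shapes (no overlaps), measuring from the bottom-left corner of the bounding box.
Bottom plate: 220 × 22, A = 4 840 mm², y = 11 mm, Ī = 195 213 mm⁴.
Web plate: 16 × 280, A = 4 480 mm², y = 162 mm, Ī = 29 269 333 mm⁴.
Top plate: 170 × 16, A = 2 720 mm², y = 310 mm, Ī = 58 027 mm⁴.
Centroid: ȳ = ΣA·y / ΣA = 134.73 mm.
Transfer each piece to the horizontal axis through the centroid using Ī + A·d² with d = y − 134.73:
  bottom plate: d = -123.73 mm → contributes +74 296 373 mm⁴
  web plate: d = 27.266 mm → contributes +32 599 867 mm⁴
  top plate: d = 175.27 mm → contributes +83 611 242 mm⁴
Total I = 190 507 483 mm⁴.
Extreme fibre distance c = 183.27 mm; S = I/c = 1 039 515 mm³.

S_x ≈ 1.04 × 10⁶ mm³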